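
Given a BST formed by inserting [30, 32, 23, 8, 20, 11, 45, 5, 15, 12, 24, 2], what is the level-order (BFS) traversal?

Tree insertion order: [30, 32, 23, 8, 20, 11, 45, 5, 15, 12, 24, 2]
Tree (level-order array): [30, 23, 32, 8, 24, None, 45, 5, 20, None, None, None, None, 2, None, 11, None, None, None, None, 15, 12]
BFS from the root, enqueuing left then right child of each popped node:
  queue [30] -> pop 30, enqueue [23, 32], visited so far: [30]
  queue [23, 32] -> pop 23, enqueue [8, 24], visited so far: [30, 23]
  queue [32, 8, 24] -> pop 32, enqueue [45], visited so far: [30, 23, 32]
  queue [8, 24, 45] -> pop 8, enqueue [5, 20], visited so far: [30, 23, 32, 8]
  queue [24, 45, 5, 20] -> pop 24, enqueue [none], visited so far: [30, 23, 32, 8, 24]
  queue [45, 5, 20] -> pop 45, enqueue [none], visited so far: [30, 23, 32, 8, 24, 45]
  queue [5, 20] -> pop 5, enqueue [2], visited so far: [30, 23, 32, 8, 24, 45, 5]
  queue [20, 2] -> pop 20, enqueue [11], visited so far: [30, 23, 32, 8, 24, 45, 5, 20]
  queue [2, 11] -> pop 2, enqueue [none], visited so far: [30, 23, 32, 8, 24, 45, 5, 20, 2]
  queue [11] -> pop 11, enqueue [15], visited so far: [30, 23, 32, 8, 24, 45, 5, 20, 2, 11]
  queue [15] -> pop 15, enqueue [12], visited so far: [30, 23, 32, 8, 24, 45, 5, 20, 2, 11, 15]
  queue [12] -> pop 12, enqueue [none], visited so far: [30, 23, 32, 8, 24, 45, 5, 20, 2, 11, 15, 12]
Result: [30, 23, 32, 8, 24, 45, 5, 20, 2, 11, 15, 12]


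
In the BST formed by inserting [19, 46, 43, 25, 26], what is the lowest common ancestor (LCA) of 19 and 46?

Tree insertion order: [19, 46, 43, 25, 26]
Tree (level-order array): [19, None, 46, 43, None, 25, None, None, 26]
In a BST, the LCA of p=19, q=46 is the first node v on the
root-to-leaf path with p <= v <= q (go left if both < v, right if both > v).
Walk from root:
  at 19: 19 <= 19 <= 46, this is the LCA
LCA = 19


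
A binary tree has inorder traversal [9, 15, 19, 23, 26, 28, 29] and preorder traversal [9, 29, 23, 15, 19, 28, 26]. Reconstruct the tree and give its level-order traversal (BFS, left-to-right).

Inorder:  [9, 15, 19, 23, 26, 28, 29]
Preorder: [9, 29, 23, 15, 19, 28, 26]
Algorithm: preorder visits root first, so consume preorder in order;
for each root, split the current inorder slice at that value into
left-subtree inorder and right-subtree inorder, then recurse.
Recursive splits:
  root=9; inorder splits into left=[], right=[15, 19, 23, 26, 28, 29]
  root=29; inorder splits into left=[15, 19, 23, 26, 28], right=[]
  root=23; inorder splits into left=[15, 19], right=[26, 28]
  root=15; inorder splits into left=[], right=[19]
  root=19; inorder splits into left=[], right=[]
  root=28; inorder splits into left=[26], right=[]
  root=26; inorder splits into left=[], right=[]
Reconstructed level-order: [9, 29, 23, 15, 28, 19, 26]


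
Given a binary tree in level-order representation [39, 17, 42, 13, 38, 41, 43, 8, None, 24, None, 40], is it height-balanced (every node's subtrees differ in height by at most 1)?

Tree (level-order array): [39, 17, 42, 13, 38, 41, 43, 8, None, 24, None, 40]
Definition: a tree is height-balanced if, at every node, |h(left) - h(right)| <= 1 (empty subtree has height -1).
Bottom-up per-node check:
  node 8: h_left=-1, h_right=-1, diff=0 [OK], height=0
  node 13: h_left=0, h_right=-1, diff=1 [OK], height=1
  node 24: h_left=-1, h_right=-1, diff=0 [OK], height=0
  node 38: h_left=0, h_right=-1, diff=1 [OK], height=1
  node 17: h_left=1, h_right=1, diff=0 [OK], height=2
  node 40: h_left=-1, h_right=-1, diff=0 [OK], height=0
  node 41: h_left=0, h_right=-1, diff=1 [OK], height=1
  node 43: h_left=-1, h_right=-1, diff=0 [OK], height=0
  node 42: h_left=1, h_right=0, diff=1 [OK], height=2
  node 39: h_left=2, h_right=2, diff=0 [OK], height=3
All nodes satisfy the balance condition.
Result: Balanced


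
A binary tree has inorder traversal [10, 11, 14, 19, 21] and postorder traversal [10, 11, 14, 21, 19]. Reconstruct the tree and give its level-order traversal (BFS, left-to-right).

Inorder:   [10, 11, 14, 19, 21]
Postorder: [10, 11, 14, 21, 19]
Algorithm: postorder visits root last, so walk postorder right-to-left;
each value is the root of the current inorder slice — split it at that
value, recurse on the right subtree first, then the left.
Recursive splits:
  root=19; inorder splits into left=[10, 11, 14], right=[21]
  root=21; inorder splits into left=[], right=[]
  root=14; inorder splits into left=[10, 11], right=[]
  root=11; inorder splits into left=[10], right=[]
  root=10; inorder splits into left=[], right=[]
Reconstructed level-order: [19, 14, 21, 11, 10]


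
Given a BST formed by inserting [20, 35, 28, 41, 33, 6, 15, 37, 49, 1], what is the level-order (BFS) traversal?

Tree insertion order: [20, 35, 28, 41, 33, 6, 15, 37, 49, 1]
Tree (level-order array): [20, 6, 35, 1, 15, 28, 41, None, None, None, None, None, 33, 37, 49]
BFS from the root, enqueuing left then right child of each popped node:
  queue [20] -> pop 20, enqueue [6, 35], visited so far: [20]
  queue [6, 35] -> pop 6, enqueue [1, 15], visited so far: [20, 6]
  queue [35, 1, 15] -> pop 35, enqueue [28, 41], visited so far: [20, 6, 35]
  queue [1, 15, 28, 41] -> pop 1, enqueue [none], visited so far: [20, 6, 35, 1]
  queue [15, 28, 41] -> pop 15, enqueue [none], visited so far: [20, 6, 35, 1, 15]
  queue [28, 41] -> pop 28, enqueue [33], visited so far: [20, 6, 35, 1, 15, 28]
  queue [41, 33] -> pop 41, enqueue [37, 49], visited so far: [20, 6, 35, 1, 15, 28, 41]
  queue [33, 37, 49] -> pop 33, enqueue [none], visited so far: [20, 6, 35, 1, 15, 28, 41, 33]
  queue [37, 49] -> pop 37, enqueue [none], visited so far: [20, 6, 35, 1, 15, 28, 41, 33, 37]
  queue [49] -> pop 49, enqueue [none], visited so far: [20, 6, 35, 1, 15, 28, 41, 33, 37, 49]
Result: [20, 6, 35, 1, 15, 28, 41, 33, 37, 49]


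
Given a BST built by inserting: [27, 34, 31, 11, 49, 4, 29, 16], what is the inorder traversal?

Tree insertion order: [27, 34, 31, 11, 49, 4, 29, 16]
Tree (level-order array): [27, 11, 34, 4, 16, 31, 49, None, None, None, None, 29]
Inorder traversal: [4, 11, 16, 27, 29, 31, 34, 49]


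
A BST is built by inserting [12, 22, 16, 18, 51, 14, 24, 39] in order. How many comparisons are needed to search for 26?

Search path for 26: 12 -> 22 -> 51 -> 24 -> 39
Found: False
Comparisons: 5


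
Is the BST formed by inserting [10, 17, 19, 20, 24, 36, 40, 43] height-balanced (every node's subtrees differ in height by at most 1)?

Tree (level-order array): [10, None, 17, None, 19, None, 20, None, 24, None, 36, None, 40, None, 43]
Definition: a tree is height-balanced if, at every node, |h(left) - h(right)| <= 1 (empty subtree has height -1).
Bottom-up per-node check:
  node 43: h_left=-1, h_right=-1, diff=0 [OK], height=0
  node 40: h_left=-1, h_right=0, diff=1 [OK], height=1
  node 36: h_left=-1, h_right=1, diff=2 [FAIL (|-1-1|=2 > 1)], height=2
  node 24: h_left=-1, h_right=2, diff=3 [FAIL (|-1-2|=3 > 1)], height=3
  node 20: h_left=-1, h_right=3, diff=4 [FAIL (|-1-3|=4 > 1)], height=4
  node 19: h_left=-1, h_right=4, diff=5 [FAIL (|-1-4|=5 > 1)], height=5
  node 17: h_left=-1, h_right=5, diff=6 [FAIL (|-1-5|=6 > 1)], height=6
  node 10: h_left=-1, h_right=6, diff=7 [FAIL (|-1-6|=7 > 1)], height=7
Node 36 violates the condition: |-1 - 1| = 2 > 1.
Result: Not balanced


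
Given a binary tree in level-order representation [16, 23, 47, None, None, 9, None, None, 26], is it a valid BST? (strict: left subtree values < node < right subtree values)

Level-order array: [16, 23, 47, None, None, 9, None, None, 26]
Validate using subtree bounds (lo, hi): at each node, require lo < value < hi,
then recurse left with hi=value and right with lo=value.
Preorder trace (stopping at first violation):
  at node 16 with bounds (-inf, +inf): OK
  at node 23 with bounds (-inf, 16): VIOLATION
Node 23 violates its bound: not (-inf < 23 < 16).
Result: Not a valid BST


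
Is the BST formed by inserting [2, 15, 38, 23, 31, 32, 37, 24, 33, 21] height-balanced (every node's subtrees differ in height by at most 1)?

Tree (level-order array): [2, None, 15, None, 38, 23, None, 21, 31, None, None, 24, 32, None, None, None, 37, 33]
Definition: a tree is height-balanced if, at every node, |h(left) - h(right)| <= 1 (empty subtree has height -1).
Bottom-up per-node check:
  node 21: h_left=-1, h_right=-1, diff=0 [OK], height=0
  node 24: h_left=-1, h_right=-1, diff=0 [OK], height=0
  node 33: h_left=-1, h_right=-1, diff=0 [OK], height=0
  node 37: h_left=0, h_right=-1, diff=1 [OK], height=1
  node 32: h_left=-1, h_right=1, diff=2 [FAIL (|-1-1|=2 > 1)], height=2
  node 31: h_left=0, h_right=2, diff=2 [FAIL (|0-2|=2 > 1)], height=3
  node 23: h_left=0, h_right=3, diff=3 [FAIL (|0-3|=3 > 1)], height=4
  node 38: h_left=4, h_right=-1, diff=5 [FAIL (|4--1|=5 > 1)], height=5
  node 15: h_left=-1, h_right=5, diff=6 [FAIL (|-1-5|=6 > 1)], height=6
  node 2: h_left=-1, h_right=6, diff=7 [FAIL (|-1-6|=7 > 1)], height=7
Node 32 violates the condition: |-1 - 1| = 2 > 1.
Result: Not balanced


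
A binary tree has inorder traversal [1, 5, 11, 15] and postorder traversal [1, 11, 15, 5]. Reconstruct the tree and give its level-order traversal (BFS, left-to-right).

Inorder:   [1, 5, 11, 15]
Postorder: [1, 11, 15, 5]
Algorithm: postorder visits root last, so walk postorder right-to-left;
each value is the root of the current inorder slice — split it at that
value, recurse on the right subtree first, then the left.
Recursive splits:
  root=5; inorder splits into left=[1], right=[11, 15]
  root=15; inorder splits into left=[11], right=[]
  root=11; inorder splits into left=[], right=[]
  root=1; inorder splits into left=[], right=[]
Reconstructed level-order: [5, 1, 15, 11]


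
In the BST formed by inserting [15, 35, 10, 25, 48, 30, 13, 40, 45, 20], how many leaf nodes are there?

Tree built from: [15, 35, 10, 25, 48, 30, 13, 40, 45, 20]
Tree (level-order array): [15, 10, 35, None, 13, 25, 48, None, None, 20, 30, 40, None, None, None, None, None, None, 45]
Rule: A leaf has 0 children.
Per-node child counts:
  node 15: 2 child(ren)
  node 10: 1 child(ren)
  node 13: 0 child(ren)
  node 35: 2 child(ren)
  node 25: 2 child(ren)
  node 20: 0 child(ren)
  node 30: 0 child(ren)
  node 48: 1 child(ren)
  node 40: 1 child(ren)
  node 45: 0 child(ren)
Matching nodes: [13, 20, 30, 45]
Count of leaf nodes: 4


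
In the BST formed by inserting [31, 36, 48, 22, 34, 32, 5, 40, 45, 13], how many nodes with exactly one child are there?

Tree built from: [31, 36, 48, 22, 34, 32, 5, 40, 45, 13]
Tree (level-order array): [31, 22, 36, 5, None, 34, 48, None, 13, 32, None, 40, None, None, None, None, None, None, 45]
Rule: These are nodes with exactly 1 non-null child.
Per-node child counts:
  node 31: 2 child(ren)
  node 22: 1 child(ren)
  node 5: 1 child(ren)
  node 13: 0 child(ren)
  node 36: 2 child(ren)
  node 34: 1 child(ren)
  node 32: 0 child(ren)
  node 48: 1 child(ren)
  node 40: 1 child(ren)
  node 45: 0 child(ren)
Matching nodes: [22, 5, 34, 48, 40]
Count of nodes with exactly one child: 5


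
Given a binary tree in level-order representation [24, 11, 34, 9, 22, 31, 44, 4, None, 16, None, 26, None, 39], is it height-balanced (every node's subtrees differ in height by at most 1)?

Tree (level-order array): [24, 11, 34, 9, 22, 31, 44, 4, None, 16, None, 26, None, 39]
Definition: a tree is height-balanced if, at every node, |h(left) - h(right)| <= 1 (empty subtree has height -1).
Bottom-up per-node check:
  node 4: h_left=-1, h_right=-1, diff=0 [OK], height=0
  node 9: h_left=0, h_right=-1, diff=1 [OK], height=1
  node 16: h_left=-1, h_right=-1, diff=0 [OK], height=0
  node 22: h_left=0, h_right=-1, diff=1 [OK], height=1
  node 11: h_left=1, h_right=1, diff=0 [OK], height=2
  node 26: h_left=-1, h_right=-1, diff=0 [OK], height=0
  node 31: h_left=0, h_right=-1, diff=1 [OK], height=1
  node 39: h_left=-1, h_right=-1, diff=0 [OK], height=0
  node 44: h_left=0, h_right=-1, diff=1 [OK], height=1
  node 34: h_left=1, h_right=1, diff=0 [OK], height=2
  node 24: h_left=2, h_right=2, diff=0 [OK], height=3
All nodes satisfy the balance condition.
Result: Balanced


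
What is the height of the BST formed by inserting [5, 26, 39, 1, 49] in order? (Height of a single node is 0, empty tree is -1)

Insertion order: [5, 26, 39, 1, 49]
Tree (level-order array): [5, 1, 26, None, None, None, 39, None, 49]
Compute height bottom-up (empty subtree = -1):
  height(1) = 1 + max(-1, -1) = 0
  height(49) = 1 + max(-1, -1) = 0
  height(39) = 1 + max(-1, 0) = 1
  height(26) = 1 + max(-1, 1) = 2
  height(5) = 1 + max(0, 2) = 3
Height = 3


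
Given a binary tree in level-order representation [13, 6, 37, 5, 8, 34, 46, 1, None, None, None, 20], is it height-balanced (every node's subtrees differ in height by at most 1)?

Tree (level-order array): [13, 6, 37, 5, 8, 34, 46, 1, None, None, None, 20]
Definition: a tree is height-balanced if, at every node, |h(left) - h(right)| <= 1 (empty subtree has height -1).
Bottom-up per-node check:
  node 1: h_left=-1, h_right=-1, diff=0 [OK], height=0
  node 5: h_left=0, h_right=-1, diff=1 [OK], height=1
  node 8: h_left=-1, h_right=-1, diff=0 [OK], height=0
  node 6: h_left=1, h_right=0, diff=1 [OK], height=2
  node 20: h_left=-1, h_right=-1, diff=0 [OK], height=0
  node 34: h_left=0, h_right=-1, diff=1 [OK], height=1
  node 46: h_left=-1, h_right=-1, diff=0 [OK], height=0
  node 37: h_left=1, h_right=0, diff=1 [OK], height=2
  node 13: h_left=2, h_right=2, diff=0 [OK], height=3
All nodes satisfy the balance condition.
Result: Balanced


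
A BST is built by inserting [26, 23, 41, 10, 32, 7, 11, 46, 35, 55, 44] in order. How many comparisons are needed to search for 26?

Search path for 26: 26
Found: True
Comparisons: 1


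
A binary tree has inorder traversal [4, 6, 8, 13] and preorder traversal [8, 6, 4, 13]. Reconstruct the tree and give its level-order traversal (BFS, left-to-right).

Inorder:  [4, 6, 8, 13]
Preorder: [8, 6, 4, 13]
Algorithm: preorder visits root first, so consume preorder in order;
for each root, split the current inorder slice at that value into
left-subtree inorder and right-subtree inorder, then recurse.
Recursive splits:
  root=8; inorder splits into left=[4, 6], right=[13]
  root=6; inorder splits into left=[4], right=[]
  root=4; inorder splits into left=[], right=[]
  root=13; inorder splits into left=[], right=[]
Reconstructed level-order: [8, 6, 13, 4]


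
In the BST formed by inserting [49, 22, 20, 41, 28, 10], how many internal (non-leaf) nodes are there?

Tree built from: [49, 22, 20, 41, 28, 10]
Tree (level-order array): [49, 22, None, 20, 41, 10, None, 28]
Rule: An internal node has at least one child.
Per-node child counts:
  node 49: 1 child(ren)
  node 22: 2 child(ren)
  node 20: 1 child(ren)
  node 10: 0 child(ren)
  node 41: 1 child(ren)
  node 28: 0 child(ren)
Matching nodes: [49, 22, 20, 41]
Count of internal (non-leaf) nodes: 4


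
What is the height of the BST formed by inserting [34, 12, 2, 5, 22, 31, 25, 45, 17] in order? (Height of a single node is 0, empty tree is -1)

Insertion order: [34, 12, 2, 5, 22, 31, 25, 45, 17]
Tree (level-order array): [34, 12, 45, 2, 22, None, None, None, 5, 17, 31, None, None, None, None, 25]
Compute height bottom-up (empty subtree = -1):
  height(5) = 1 + max(-1, -1) = 0
  height(2) = 1 + max(-1, 0) = 1
  height(17) = 1 + max(-1, -1) = 0
  height(25) = 1 + max(-1, -1) = 0
  height(31) = 1 + max(0, -1) = 1
  height(22) = 1 + max(0, 1) = 2
  height(12) = 1 + max(1, 2) = 3
  height(45) = 1 + max(-1, -1) = 0
  height(34) = 1 + max(3, 0) = 4
Height = 4


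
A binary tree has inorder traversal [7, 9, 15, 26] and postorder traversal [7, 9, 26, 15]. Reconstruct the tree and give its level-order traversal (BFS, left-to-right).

Inorder:   [7, 9, 15, 26]
Postorder: [7, 9, 26, 15]
Algorithm: postorder visits root last, so walk postorder right-to-left;
each value is the root of the current inorder slice — split it at that
value, recurse on the right subtree first, then the left.
Recursive splits:
  root=15; inorder splits into left=[7, 9], right=[26]
  root=26; inorder splits into left=[], right=[]
  root=9; inorder splits into left=[7], right=[]
  root=7; inorder splits into left=[], right=[]
Reconstructed level-order: [15, 9, 26, 7]


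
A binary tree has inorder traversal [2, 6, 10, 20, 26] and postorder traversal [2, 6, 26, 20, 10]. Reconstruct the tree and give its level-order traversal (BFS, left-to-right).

Inorder:   [2, 6, 10, 20, 26]
Postorder: [2, 6, 26, 20, 10]
Algorithm: postorder visits root last, so walk postorder right-to-left;
each value is the root of the current inorder slice — split it at that
value, recurse on the right subtree first, then the left.
Recursive splits:
  root=10; inorder splits into left=[2, 6], right=[20, 26]
  root=20; inorder splits into left=[], right=[26]
  root=26; inorder splits into left=[], right=[]
  root=6; inorder splits into left=[2], right=[]
  root=2; inorder splits into left=[], right=[]
Reconstructed level-order: [10, 6, 20, 2, 26]


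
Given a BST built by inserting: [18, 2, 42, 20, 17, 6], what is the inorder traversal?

Tree insertion order: [18, 2, 42, 20, 17, 6]
Tree (level-order array): [18, 2, 42, None, 17, 20, None, 6]
Inorder traversal: [2, 6, 17, 18, 20, 42]


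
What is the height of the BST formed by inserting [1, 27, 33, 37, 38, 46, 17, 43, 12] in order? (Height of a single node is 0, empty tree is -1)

Insertion order: [1, 27, 33, 37, 38, 46, 17, 43, 12]
Tree (level-order array): [1, None, 27, 17, 33, 12, None, None, 37, None, None, None, 38, None, 46, 43]
Compute height bottom-up (empty subtree = -1):
  height(12) = 1 + max(-1, -1) = 0
  height(17) = 1 + max(0, -1) = 1
  height(43) = 1 + max(-1, -1) = 0
  height(46) = 1 + max(0, -1) = 1
  height(38) = 1 + max(-1, 1) = 2
  height(37) = 1 + max(-1, 2) = 3
  height(33) = 1 + max(-1, 3) = 4
  height(27) = 1 + max(1, 4) = 5
  height(1) = 1 + max(-1, 5) = 6
Height = 6


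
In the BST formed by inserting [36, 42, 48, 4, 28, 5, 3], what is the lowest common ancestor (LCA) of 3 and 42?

Tree insertion order: [36, 42, 48, 4, 28, 5, 3]
Tree (level-order array): [36, 4, 42, 3, 28, None, 48, None, None, 5]
In a BST, the LCA of p=3, q=42 is the first node v on the
root-to-leaf path with p <= v <= q (go left if both < v, right if both > v).
Walk from root:
  at 36: 3 <= 36 <= 42, this is the LCA
LCA = 36


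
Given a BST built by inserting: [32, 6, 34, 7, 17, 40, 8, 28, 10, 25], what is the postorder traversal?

Tree insertion order: [32, 6, 34, 7, 17, 40, 8, 28, 10, 25]
Tree (level-order array): [32, 6, 34, None, 7, None, 40, None, 17, None, None, 8, 28, None, 10, 25]
Postorder traversal: [10, 8, 25, 28, 17, 7, 6, 40, 34, 32]


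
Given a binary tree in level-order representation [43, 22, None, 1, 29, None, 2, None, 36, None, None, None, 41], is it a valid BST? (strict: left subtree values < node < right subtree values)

Level-order array: [43, 22, None, 1, 29, None, 2, None, 36, None, None, None, 41]
Validate using subtree bounds (lo, hi): at each node, require lo < value < hi,
then recurse left with hi=value and right with lo=value.
Preorder trace (stopping at first violation):
  at node 43 with bounds (-inf, +inf): OK
  at node 22 with bounds (-inf, 43): OK
  at node 1 with bounds (-inf, 22): OK
  at node 2 with bounds (1, 22): OK
  at node 29 with bounds (22, 43): OK
  at node 36 with bounds (29, 43): OK
  at node 41 with bounds (36, 43): OK
No violation found at any node.
Result: Valid BST


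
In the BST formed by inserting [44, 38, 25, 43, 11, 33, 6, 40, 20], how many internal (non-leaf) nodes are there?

Tree built from: [44, 38, 25, 43, 11, 33, 6, 40, 20]
Tree (level-order array): [44, 38, None, 25, 43, 11, 33, 40, None, 6, 20]
Rule: An internal node has at least one child.
Per-node child counts:
  node 44: 1 child(ren)
  node 38: 2 child(ren)
  node 25: 2 child(ren)
  node 11: 2 child(ren)
  node 6: 0 child(ren)
  node 20: 0 child(ren)
  node 33: 0 child(ren)
  node 43: 1 child(ren)
  node 40: 0 child(ren)
Matching nodes: [44, 38, 25, 11, 43]
Count of internal (non-leaf) nodes: 5


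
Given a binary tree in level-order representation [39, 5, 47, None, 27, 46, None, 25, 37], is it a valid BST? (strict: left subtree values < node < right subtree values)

Level-order array: [39, 5, 47, None, 27, 46, None, 25, 37]
Validate using subtree bounds (lo, hi): at each node, require lo < value < hi,
then recurse left with hi=value and right with lo=value.
Preorder trace (stopping at first violation):
  at node 39 with bounds (-inf, +inf): OK
  at node 5 with bounds (-inf, 39): OK
  at node 27 with bounds (5, 39): OK
  at node 25 with bounds (5, 27): OK
  at node 37 with bounds (27, 39): OK
  at node 47 with bounds (39, +inf): OK
  at node 46 with bounds (39, 47): OK
No violation found at any node.
Result: Valid BST


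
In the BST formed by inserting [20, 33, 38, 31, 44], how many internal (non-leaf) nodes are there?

Tree built from: [20, 33, 38, 31, 44]
Tree (level-order array): [20, None, 33, 31, 38, None, None, None, 44]
Rule: An internal node has at least one child.
Per-node child counts:
  node 20: 1 child(ren)
  node 33: 2 child(ren)
  node 31: 0 child(ren)
  node 38: 1 child(ren)
  node 44: 0 child(ren)
Matching nodes: [20, 33, 38]
Count of internal (non-leaf) nodes: 3


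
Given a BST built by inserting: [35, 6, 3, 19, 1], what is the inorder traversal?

Tree insertion order: [35, 6, 3, 19, 1]
Tree (level-order array): [35, 6, None, 3, 19, 1]
Inorder traversal: [1, 3, 6, 19, 35]


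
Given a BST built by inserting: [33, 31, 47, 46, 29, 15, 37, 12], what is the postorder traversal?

Tree insertion order: [33, 31, 47, 46, 29, 15, 37, 12]
Tree (level-order array): [33, 31, 47, 29, None, 46, None, 15, None, 37, None, 12]
Postorder traversal: [12, 15, 29, 31, 37, 46, 47, 33]


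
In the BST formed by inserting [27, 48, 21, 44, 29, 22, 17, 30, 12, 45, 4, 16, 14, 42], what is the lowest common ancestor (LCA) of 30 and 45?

Tree insertion order: [27, 48, 21, 44, 29, 22, 17, 30, 12, 45, 4, 16, 14, 42]
Tree (level-order array): [27, 21, 48, 17, 22, 44, None, 12, None, None, None, 29, 45, 4, 16, None, 30, None, None, None, None, 14, None, None, 42]
In a BST, the LCA of p=30, q=45 is the first node v on the
root-to-leaf path with p <= v <= q (go left if both < v, right if both > v).
Walk from root:
  at 27: both 30 and 45 > 27, go right
  at 48: both 30 and 45 < 48, go left
  at 44: 30 <= 44 <= 45, this is the LCA
LCA = 44


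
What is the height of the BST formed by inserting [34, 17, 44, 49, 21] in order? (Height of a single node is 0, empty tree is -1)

Insertion order: [34, 17, 44, 49, 21]
Tree (level-order array): [34, 17, 44, None, 21, None, 49]
Compute height bottom-up (empty subtree = -1):
  height(21) = 1 + max(-1, -1) = 0
  height(17) = 1 + max(-1, 0) = 1
  height(49) = 1 + max(-1, -1) = 0
  height(44) = 1 + max(-1, 0) = 1
  height(34) = 1 + max(1, 1) = 2
Height = 2


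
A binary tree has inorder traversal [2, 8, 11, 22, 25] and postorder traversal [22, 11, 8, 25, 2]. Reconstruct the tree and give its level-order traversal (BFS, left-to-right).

Inorder:   [2, 8, 11, 22, 25]
Postorder: [22, 11, 8, 25, 2]
Algorithm: postorder visits root last, so walk postorder right-to-left;
each value is the root of the current inorder slice — split it at that
value, recurse on the right subtree first, then the left.
Recursive splits:
  root=2; inorder splits into left=[], right=[8, 11, 22, 25]
  root=25; inorder splits into left=[8, 11, 22], right=[]
  root=8; inorder splits into left=[], right=[11, 22]
  root=11; inorder splits into left=[], right=[22]
  root=22; inorder splits into left=[], right=[]
Reconstructed level-order: [2, 25, 8, 11, 22]


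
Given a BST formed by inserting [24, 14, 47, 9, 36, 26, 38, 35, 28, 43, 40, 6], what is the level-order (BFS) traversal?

Tree insertion order: [24, 14, 47, 9, 36, 26, 38, 35, 28, 43, 40, 6]
Tree (level-order array): [24, 14, 47, 9, None, 36, None, 6, None, 26, 38, None, None, None, 35, None, 43, 28, None, 40]
BFS from the root, enqueuing left then right child of each popped node:
  queue [24] -> pop 24, enqueue [14, 47], visited so far: [24]
  queue [14, 47] -> pop 14, enqueue [9], visited so far: [24, 14]
  queue [47, 9] -> pop 47, enqueue [36], visited so far: [24, 14, 47]
  queue [9, 36] -> pop 9, enqueue [6], visited so far: [24, 14, 47, 9]
  queue [36, 6] -> pop 36, enqueue [26, 38], visited so far: [24, 14, 47, 9, 36]
  queue [6, 26, 38] -> pop 6, enqueue [none], visited so far: [24, 14, 47, 9, 36, 6]
  queue [26, 38] -> pop 26, enqueue [35], visited so far: [24, 14, 47, 9, 36, 6, 26]
  queue [38, 35] -> pop 38, enqueue [43], visited so far: [24, 14, 47, 9, 36, 6, 26, 38]
  queue [35, 43] -> pop 35, enqueue [28], visited so far: [24, 14, 47, 9, 36, 6, 26, 38, 35]
  queue [43, 28] -> pop 43, enqueue [40], visited so far: [24, 14, 47, 9, 36, 6, 26, 38, 35, 43]
  queue [28, 40] -> pop 28, enqueue [none], visited so far: [24, 14, 47, 9, 36, 6, 26, 38, 35, 43, 28]
  queue [40] -> pop 40, enqueue [none], visited so far: [24, 14, 47, 9, 36, 6, 26, 38, 35, 43, 28, 40]
Result: [24, 14, 47, 9, 36, 6, 26, 38, 35, 43, 28, 40]


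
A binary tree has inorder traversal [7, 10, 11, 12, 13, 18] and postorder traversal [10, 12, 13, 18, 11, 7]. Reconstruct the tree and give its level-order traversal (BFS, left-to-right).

Inorder:   [7, 10, 11, 12, 13, 18]
Postorder: [10, 12, 13, 18, 11, 7]
Algorithm: postorder visits root last, so walk postorder right-to-left;
each value is the root of the current inorder slice — split it at that
value, recurse on the right subtree first, then the left.
Recursive splits:
  root=7; inorder splits into left=[], right=[10, 11, 12, 13, 18]
  root=11; inorder splits into left=[10], right=[12, 13, 18]
  root=18; inorder splits into left=[12, 13], right=[]
  root=13; inorder splits into left=[12], right=[]
  root=12; inorder splits into left=[], right=[]
  root=10; inorder splits into left=[], right=[]
Reconstructed level-order: [7, 11, 10, 18, 13, 12]


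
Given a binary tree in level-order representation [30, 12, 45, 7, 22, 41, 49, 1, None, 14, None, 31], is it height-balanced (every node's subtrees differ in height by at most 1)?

Tree (level-order array): [30, 12, 45, 7, 22, 41, 49, 1, None, 14, None, 31]
Definition: a tree is height-balanced if, at every node, |h(left) - h(right)| <= 1 (empty subtree has height -1).
Bottom-up per-node check:
  node 1: h_left=-1, h_right=-1, diff=0 [OK], height=0
  node 7: h_left=0, h_right=-1, diff=1 [OK], height=1
  node 14: h_left=-1, h_right=-1, diff=0 [OK], height=0
  node 22: h_left=0, h_right=-1, diff=1 [OK], height=1
  node 12: h_left=1, h_right=1, diff=0 [OK], height=2
  node 31: h_left=-1, h_right=-1, diff=0 [OK], height=0
  node 41: h_left=0, h_right=-1, diff=1 [OK], height=1
  node 49: h_left=-1, h_right=-1, diff=0 [OK], height=0
  node 45: h_left=1, h_right=0, diff=1 [OK], height=2
  node 30: h_left=2, h_right=2, diff=0 [OK], height=3
All nodes satisfy the balance condition.
Result: Balanced


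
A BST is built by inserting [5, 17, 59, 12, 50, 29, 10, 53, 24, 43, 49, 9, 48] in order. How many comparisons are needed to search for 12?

Search path for 12: 5 -> 17 -> 12
Found: True
Comparisons: 3


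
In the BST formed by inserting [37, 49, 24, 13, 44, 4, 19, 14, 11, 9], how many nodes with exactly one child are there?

Tree built from: [37, 49, 24, 13, 44, 4, 19, 14, 11, 9]
Tree (level-order array): [37, 24, 49, 13, None, 44, None, 4, 19, None, None, None, 11, 14, None, 9]
Rule: These are nodes with exactly 1 non-null child.
Per-node child counts:
  node 37: 2 child(ren)
  node 24: 1 child(ren)
  node 13: 2 child(ren)
  node 4: 1 child(ren)
  node 11: 1 child(ren)
  node 9: 0 child(ren)
  node 19: 1 child(ren)
  node 14: 0 child(ren)
  node 49: 1 child(ren)
  node 44: 0 child(ren)
Matching nodes: [24, 4, 11, 19, 49]
Count of nodes with exactly one child: 5


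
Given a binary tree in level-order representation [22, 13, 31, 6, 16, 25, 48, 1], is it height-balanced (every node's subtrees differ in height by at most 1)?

Tree (level-order array): [22, 13, 31, 6, 16, 25, 48, 1]
Definition: a tree is height-balanced if, at every node, |h(left) - h(right)| <= 1 (empty subtree has height -1).
Bottom-up per-node check:
  node 1: h_left=-1, h_right=-1, diff=0 [OK], height=0
  node 6: h_left=0, h_right=-1, diff=1 [OK], height=1
  node 16: h_left=-1, h_right=-1, diff=0 [OK], height=0
  node 13: h_left=1, h_right=0, diff=1 [OK], height=2
  node 25: h_left=-1, h_right=-1, diff=0 [OK], height=0
  node 48: h_left=-1, h_right=-1, diff=0 [OK], height=0
  node 31: h_left=0, h_right=0, diff=0 [OK], height=1
  node 22: h_left=2, h_right=1, diff=1 [OK], height=3
All nodes satisfy the balance condition.
Result: Balanced


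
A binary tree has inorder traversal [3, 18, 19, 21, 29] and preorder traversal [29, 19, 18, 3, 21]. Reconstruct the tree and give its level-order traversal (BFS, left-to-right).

Inorder:  [3, 18, 19, 21, 29]
Preorder: [29, 19, 18, 3, 21]
Algorithm: preorder visits root first, so consume preorder in order;
for each root, split the current inorder slice at that value into
left-subtree inorder and right-subtree inorder, then recurse.
Recursive splits:
  root=29; inorder splits into left=[3, 18, 19, 21], right=[]
  root=19; inorder splits into left=[3, 18], right=[21]
  root=18; inorder splits into left=[3], right=[]
  root=3; inorder splits into left=[], right=[]
  root=21; inorder splits into left=[], right=[]
Reconstructed level-order: [29, 19, 18, 21, 3]


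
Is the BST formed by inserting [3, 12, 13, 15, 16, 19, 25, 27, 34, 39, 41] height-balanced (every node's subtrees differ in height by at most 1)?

Tree (level-order array): [3, None, 12, None, 13, None, 15, None, 16, None, 19, None, 25, None, 27, None, 34, None, 39, None, 41]
Definition: a tree is height-balanced if, at every node, |h(left) - h(right)| <= 1 (empty subtree has height -1).
Bottom-up per-node check:
  node 41: h_left=-1, h_right=-1, diff=0 [OK], height=0
  node 39: h_left=-1, h_right=0, diff=1 [OK], height=1
  node 34: h_left=-1, h_right=1, diff=2 [FAIL (|-1-1|=2 > 1)], height=2
  node 27: h_left=-1, h_right=2, diff=3 [FAIL (|-1-2|=3 > 1)], height=3
  node 25: h_left=-1, h_right=3, diff=4 [FAIL (|-1-3|=4 > 1)], height=4
  node 19: h_left=-1, h_right=4, diff=5 [FAIL (|-1-4|=5 > 1)], height=5
  node 16: h_left=-1, h_right=5, diff=6 [FAIL (|-1-5|=6 > 1)], height=6
  node 15: h_left=-1, h_right=6, diff=7 [FAIL (|-1-6|=7 > 1)], height=7
  node 13: h_left=-1, h_right=7, diff=8 [FAIL (|-1-7|=8 > 1)], height=8
  node 12: h_left=-1, h_right=8, diff=9 [FAIL (|-1-8|=9 > 1)], height=9
  node 3: h_left=-1, h_right=9, diff=10 [FAIL (|-1-9|=10 > 1)], height=10
Node 34 violates the condition: |-1 - 1| = 2 > 1.
Result: Not balanced


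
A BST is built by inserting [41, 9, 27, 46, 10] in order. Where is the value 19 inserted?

Starting tree (level order): [41, 9, 46, None, 27, None, None, 10]
Insertion path: 41 -> 9 -> 27 -> 10
Result: insert 19 as right child of 10
Final tree (level order): [41, 9, 46, None, 27, None, None, 10, None, None, 19]


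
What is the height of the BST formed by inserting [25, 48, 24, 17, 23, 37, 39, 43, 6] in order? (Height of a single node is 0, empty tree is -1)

Insertion order: [25, 48, 24, 17, 23, 37, 39, 43, 6]
Tree (level-order array): [25, 24, 48, 17, None, 37, None, 6, 23, None, 39, None, None, None, None, None, 43]
Compute height bottom-up (empty subtree = -1):
  height(6) = 1 + max(-1, -1) = 0
  height(23) = 1 + max(-1, -1) = 0
  height(17) = 1 + max(0, 0) = 1
  height(24) = 1 + max(1, -1) = 2
  height(43) = 1 + max(-1, -1) = 0
  height(39) = 1 + max(-1, 0) = 1
  height(37) = 1 + max(-1, 1) = 2
  height(48) = 1 + max(2, -1) = 3
  height(25) = 1 + max(2, 3) = 4
Height = 4


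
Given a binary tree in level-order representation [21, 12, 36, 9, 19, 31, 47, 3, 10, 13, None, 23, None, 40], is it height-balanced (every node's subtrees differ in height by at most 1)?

Tree (level-order array): [21, 12, 36, 9, 19, 31, 47, 3, 10, 13, None, 23, None, 40]
Definition: a tree is height-balanced if, at every node, |h(left) - h(right)| <= 1 (empty subtree has height -1).
Bottom-up per-node check:
  node 3: h_left=-1, h_right=-1, diff=0 [OK], height=0
  node 10: h_left=-1, h_right=-1, diff=0 [OK], height=0
  node 9: h_left=0, h_right=0, diff=0 [OK], height=1
  node 13: h_left=-1, h_right=-1, diff=0 [OK], height=0
  node 19: h_left=0, h_right=-1, diff=1 [OK], height=1
  node 12: h_left=1, h_right=1, diff=0 [OK], height=2
  node 23: h_left=-1, h_right=-1, diff=0 [OK], height=0
  node 31: h_left=0, h_right=-1, diff=1 [OK], height=1
  node 40: h_left=-1, h_right=-1, diff=0 [OK], height=0
  node 47: h_left=0, h_right=-1, diff=1 [OK], height=1
  node 36: h_left=1, h_right=1, diff=0 [OK], height=2
  node 21: h_left=2, h_right=2, diff=0 [OK], height=3
All nodes satisfy the balance condition.
Result: Balanced


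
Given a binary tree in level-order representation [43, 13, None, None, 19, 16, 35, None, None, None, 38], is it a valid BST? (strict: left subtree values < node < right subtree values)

Level-order array: [43, 13, None, None, 19, 16, 35, None, None, None, 38]
Validate using subtree bounds (lo, hi): at each node, require lo < value < hi,
then recurse left with hi=value and right with lo=value.
Preorder trace (stopping at first violation):
  at node 43 with bounds (-inf, +inf): OK
  at node 13 with bounds (-inf, 43): OK
  at node 19 with bounds (13, 43): OK
  at node 16 with bounds (13, 19): OK
  at node 35 with bounds (19, 43): OK
  at node 38 with bounds (35, 43): OK
No violation found at any node.
Result: Valid BST


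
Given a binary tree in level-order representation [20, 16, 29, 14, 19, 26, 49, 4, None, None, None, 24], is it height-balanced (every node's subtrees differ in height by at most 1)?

Tree (level-order array): [20, 16, 29, 14, 19, 26, 49, 4, None, None, None, 24]
Definition: a tree is height-balanced if, at every node, |h(left) - h(right)| <= 1 (empty subtree has height -1).
Bottom-up per-node check:
  node 4: h_left=-1, h_right=-1, diff=0 [OK], height=0
  node 14: h_left=0, h_right=-1, diff=1 [OK], height=1
  node 19: h_left=-1, h_right=-1, diff=0 [OK], height=0
  node 16: h_left=1, h_right=0, diff=1 [OK], height=2
  node 24: h_left=-1, h_right=-1, diff=0 [OK], height=0
  node 26: h_left=0, h_right=-1, diff=1 [OK], height=1
  node 49: h_left=-1, h_right=-1, diff=0 [OK], height=0
  node 29: h_left=1, h_right=0, diff=1 [OK], height=2
  node 20: h_left=2, h_right=2, diff=0 [OK], height=3
All nodes satisfy the balance condition.
Result: Balanced


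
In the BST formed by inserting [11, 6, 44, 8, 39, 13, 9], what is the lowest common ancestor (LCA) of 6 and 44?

Tree insertion order: [11, 6, 44, 8, 39, 13, 9]
Tree (level-order array): [11, 6, 44, None, 8, 39, None, None, 9, 13]
In a BST, the LCA of p=6, q=44 is the first node v on the
root-to-leaf path with p <= v <= q (go left if both < v, right if both > v).
Walk from root:
  at 11: 6 <= 11 <= 44, this is the LCA
LCA = 11


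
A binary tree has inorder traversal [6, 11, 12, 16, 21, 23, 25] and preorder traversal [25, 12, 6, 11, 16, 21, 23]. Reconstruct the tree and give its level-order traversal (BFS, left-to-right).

Inorder:  [6, 11, 12, 16, 21, 23, 25]
Preorder: [25, 12, 6, 11, 16, 21, 23]
Algorithm: preorder visits root first, so consume preorder in order;
for each root, split the current inorder slice at that value into
left-subtree inorder and right-subtree inorder, then recurse.
Recursive splits:
  root=25; inorder splits into left=[6, 11, 12, 16, 21, 23], right=[]
  root=12; inorder splits into left=[6, 11], right=[16, 21, 23]
  root=6; inorder splits into left=[], right=[11]
  root=11; inorder splits into left=[], right=[]
  root=16; inorder splits into left=[], right=[21, 23]
  root=21; inorder splits into left=[], right=[23]
  root=23; inorder splits into left=[], right=[]
Reconstructed level-order: [25, 12, 6, 16, 11, 21, 23]


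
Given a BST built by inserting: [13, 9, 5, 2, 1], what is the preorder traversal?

Tree insertion order: [13, 9, 5, 2, 1]
Tree (level-order array): [13, 9, None, 5, None, 2, None, 1]
Preorder traversal: [13, 9, 5, 2, 1]


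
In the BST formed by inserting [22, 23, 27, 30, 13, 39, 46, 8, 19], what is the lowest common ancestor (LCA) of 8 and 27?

Tree insertion order: [22, 23, 27, 30, 13, 39, 46, 8, 19]
Tree (level-order array): [22, 13, 23, 8, 19, None, 27, None, None, None, None, None, 30, None, 39, None, 46]
In a BST, the LCA of p=8, q=27 is the first node v on the
root-to-leaf path with p <= v <= q (go left if both < v, right if both > v).
Walk from root:
  at 22: 8 <= 22 <= 27, this is the LCA
LCA = 22


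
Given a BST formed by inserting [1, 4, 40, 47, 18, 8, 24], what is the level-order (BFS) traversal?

Tree insertion order: [1, 4, 40, 47, 18, 8, 24]
Tree (level-order array): [1, None, 4, None, 40, 18, 47, 8, 24]
BFS from the root, enqueuing left then right child of each popped node:
  queue [1] -> pop 1, enqueue [4], visited so far: [1]
  queue [4] -> pop 4, enqueue [40], visited so far: [1, 4]
  queue [40] -> pop 40, enqueue [18, 47], visited so far: [1, 4, 40]
  queue [18, 47] -> pop 18, enqueue [8, 24], visited so far: [1, 4, 40, 18]
  queue [47, 8, 24] -> pop 47, enqueue [none], visited so far: [1, 4, 40, 18, 47]
  queue [8, 24] -> pop 8, enqueue [none], visited so far: [1, 4, 40, 18, 47, 8]
  queue [24] -> pop 24, enqueue [none], visited so far: [1, 4, 40, 18, 47, 8, 24]
Result: [1, 4, 40, 18, 47, 8, 24]


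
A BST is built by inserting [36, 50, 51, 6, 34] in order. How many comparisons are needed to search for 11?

Search path for 11: 36 -> 6 -> 34
Found: False
Comparisons: 3


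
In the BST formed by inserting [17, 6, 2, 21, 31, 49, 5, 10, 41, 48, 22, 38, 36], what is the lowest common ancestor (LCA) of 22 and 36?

Tree insertion order: [17, 6, 2, 21, 31, 49, 5, 10, 41, 48, 22, 38, 36]
Tree (level-order array): [17, 6, 21, 2, 10, None, 31, None, 5, None, None, 22, 49, None, None, None, None, 41, None, 38, 48, 36]
In a BST, the LCA of p=22, q=36 is the first node v on the
root-to-leaf path with p <= v <= q (go left if both < v, right if both > v).
Walk from root:
  at 17: both 22 and 36 > 17, go right
  at 21: both 22 and 36 > 21, go right
  at 31: 22 <= 31 <= 36, this is the LCA
LCA = 31


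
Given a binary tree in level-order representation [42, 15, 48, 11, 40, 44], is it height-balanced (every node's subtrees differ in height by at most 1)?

Tree (level-order array): [42, 15, 48, 11, 40, 44]
Definition: a tree is height-balanced if, at every node, |h(left) - h(right)| <= 1 (empty subtree has height -1).
Bottom-up per-node check:
  node 11: h_left=-1, h_right=-1, diff=0 [OK], height=0
  node 40: h_left=-1, h_right=-1, diff=0 [OK], height=0
  node 15: h_left=0, h_right=0, diff=0 [OK], height=1
  node 44: h_left=-1, h_right=-1, diff=0 [OK], height=0
  node 48: h_left=0, h_right=-1, diff=1 [OK], height=1
  node 42: h_left=1, h_right=1, diff=0 [OK], height=2
All nodes satisfy the balance condition.
Result: Balanced


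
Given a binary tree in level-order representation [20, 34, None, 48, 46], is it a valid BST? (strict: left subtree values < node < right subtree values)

Level-order array: [20, 34, None, 48, 46]
Validate using subtree bounds (lo, hi): at each node, require lo < value < hi,
then recurse left with hi=value and right with lo=value.
Preorder trace (stopping at first violation):
  at node 20 with bounds (-inf, +inf): OK
  at node 34 with bounds (-inf, 20): VIOLATION
Node 34 violates its bound: not (-inf < 34 < 20).
Result: Not a valid BST


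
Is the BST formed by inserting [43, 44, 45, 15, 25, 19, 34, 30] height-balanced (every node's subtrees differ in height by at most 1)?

Tree (level-order array): [43, 15, 44, None, 25, None, 45, 19, 34, None, None, None, None, 30]
Definition: a tree is height-balanced if, at every node, |h(left) - h(right)| <= 1 (empty subtree has height -1).
Bottom-up per-node check:
  node 19: h_left=-1, h_right=-1, diff=0 [OK], height=0
  node 30: h_left=-1, h_right=-1, diff=0 [OK], height=0
  node 34: h_left=0, h_right=-1, diff=1 [OK], height=1
  node 25: h_left=0, h_right=1, diff=1 [OK], height=2
  node 15: h_left=-1, h_right=2, diff=3 [FAIL (|-1-2|=3 > 1)], height=3
  node 45: h_left=-1, h_right=-1, diff=0 [OK], height=0
  node 44: h_left=-1, h_right=0, diff=1 [OK], height=1
  node 43: h_left=3, h_right=1, diff=2 [FAIL (|3-1|=2 > 1)], height=4
Node 15 violates the condition: |-1 - 2| = 3 > 1.
Result: Not balanced
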